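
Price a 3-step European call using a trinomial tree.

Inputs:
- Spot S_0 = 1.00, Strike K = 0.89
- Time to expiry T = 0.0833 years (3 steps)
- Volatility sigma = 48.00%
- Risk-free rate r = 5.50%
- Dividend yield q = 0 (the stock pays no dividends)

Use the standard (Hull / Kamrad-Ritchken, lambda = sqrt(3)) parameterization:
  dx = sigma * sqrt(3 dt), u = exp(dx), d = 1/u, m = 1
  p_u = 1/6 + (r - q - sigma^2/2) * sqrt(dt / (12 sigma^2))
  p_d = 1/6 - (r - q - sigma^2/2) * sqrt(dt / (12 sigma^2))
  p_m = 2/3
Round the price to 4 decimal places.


Answer: Price = V(0,0) = 0.1278

Derivation:
dt = T/N = 0.027767; dx = sigma*sqrt(3*dt) = 0.138536
u = exp(dx) = 1.148591; d = 1/u = 0.870632
p_u = 0.160634, p_m = 0.666667, p_d = 0.172700
Discount per step: exp(-r*dt) = 0.998474
Stock lattice S(k, j) with j the centered position index:
  k=0: S(0,+0) = 1.0000
  k=1: S(1,-1) = 0.8706; S(1,+0) = 1.0000; S(1,+1) = 1.1486
  k=2: S(2,-2) = 0.7580; S(2,-1) = 0.8706; S(2,+0) = 1.0000; S(2,+1) = 1.1486; S(2,+2) = 1.3193
  k=3: S(3,-3) = 0.6599; S(3,-2) = 0.7580; S(3,-1) = 0.8706; S(3,+0) = 1.0000; S(3,+1) = 1.1486; S(3,+2) = 1.3193; S(3,+3) = 1.5153
Terminal payoffs V(N, j) = max(S_T - K, 0):
  V(3,-3) = 0.000000; V(3,-2) = 0.000000; V(3,-1) = 0.000000; V(3,+0) = 0.110000; V(3,+1) = 0.258591; V(3,+2) = 0.429262; V(3,+3) = 0.625293
Backward induction: V(k, j) = exp(-r*dt) * [p_u * V(k+1, j+1) + p_m * V(k+1, j) + p_d * V(k+1, j-1)]
  V(2,-2) = exp(-r*dt) * [p_u*0.000000 + p_m*0.000000 + p_d*0.000000] = 0.000000
  V(2,-1) = exp(-r*dt) * [p_u*0.110000 + p_m*0.000000 + p_d*0.000000] = 0.017643
  V(2,+0) = exp(-r*dt) * [p_u*0.258591 + p_m*0.110000 + p_d*0.000000] = 0.114697
  V(2,+1) = exp(-r*dt) * [p_u*0.429262 + p_m*0.258591 + p_d*0.110000] = 0.259948
  V(2,+2) = exp(-r*dt) * [p_u*0.625293 + p_m*0.429262 + p_d*0.258591] = 0.430619
  V(1,-1) = exp(-r*dt) * [p_u*0.114697 + p_m*0.017643 + p_d*0.000000] = 0.030140
  V(1,+0) = exp(-r*dt) * [p_u*0.259948 + p_m*0.114697 + p_d*0.017643] = 0.121083
  V(1,+1) = exp(-r*dt) * [p_u*0.430619 + p_m*0.259948 + p_d*0.114697] = 0.261878
  V(0,+0) = exp(-r*dt) * [p_u*0.261878 + p_m*0.121083 + p_d*0.030140] = 0.127798


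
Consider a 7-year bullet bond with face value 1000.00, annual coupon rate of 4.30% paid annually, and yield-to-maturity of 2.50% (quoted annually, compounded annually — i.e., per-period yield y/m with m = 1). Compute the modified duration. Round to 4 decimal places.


Answer: Modified duration = 6.0885

Derivation:
Coupon per period c = face * coupon_rate / m = 43.000000
Periods per year m = 1; per-period yield y/m = 0.025000
Number of cashflows N = 7
Cashflows (t years, CF_t, discount factor 1/(1+y/m)^(m*t), PV):
  t = 1.0000: CF_t = 43.000000, DF = 0.975610, PV = 41.951220
  t = 2.0000: CF_t = 43.000000, DF = 0.951814, PV = 40.928019
  t = 3.0000: CF_t = 43.000000, DF = 0.928599, PV = 39.929775
  t = 4.0000: CF_t = 43.000000, DF = 0.905951, PV = 38.955878
  t = 5.0000: CF_t = 43.000000, DF = 0.883854, PV = 38.005734
  t = 6.0000: CF_t = 43.000000, DF = 0.862297, PV = 37.078765
  t = 7.0000: CF_t = 1043.000000, DF = 0.841265, PV = 877.439640
Price P = sum_t PV_t = 1114.289031
First compute Macaulay numerator sum_t t * PV_t:
  t * PV_t at t = 1.0000: 41.951220
  t * PV_t at t = 2.0000: 81.856038
  t * PV_t at t = 3.0000: 119.789324
  t * PV_t at t = 4.0000: 155.823511
  t * PV_t at t = 5.0000: 190.028672
  t * PV_t at t = 6.0000: 222.472591
  t * PV_t at t = 7.0000: 6142.077481
Macaulay duration D = 6953.998837 / 1114.289031 = 6.240750
Modified duration = D / (1 + y/m) = 6.240750 / (1 + 0.025000) = 6.088536


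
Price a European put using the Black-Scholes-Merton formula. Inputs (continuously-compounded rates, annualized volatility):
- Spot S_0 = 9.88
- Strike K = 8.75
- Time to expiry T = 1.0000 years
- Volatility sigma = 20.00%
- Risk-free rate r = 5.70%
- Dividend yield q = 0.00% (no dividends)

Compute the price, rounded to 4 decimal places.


d1 = (ln(S/K) + (r - q + 0.5*sigma^2) * T) / (sigma * sqrt(T)) = 0.99229406
d2 = d1 - sigma * sqrt(T) = 0.79229406
exp(-rT) = 0.94459407; exp(-qT) = 1.00000000
P = K * exp(-rT) * N(-d2) - S_0 * exp(-qT) * N(-d1)
N(-d1) = 0.16052705; N(-d2) = 0.21409462
P = 8.7500 * 0.94459407 * 0.21409462 - 9.8800 * 1.00000000 * 0.16052705 = 0.1835

Answer: Price = 0.1835


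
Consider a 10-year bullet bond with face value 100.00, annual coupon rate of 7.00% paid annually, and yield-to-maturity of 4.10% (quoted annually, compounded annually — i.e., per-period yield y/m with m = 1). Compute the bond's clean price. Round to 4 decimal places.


Answer: Price = 123.4049

Derivation:
Coupon per period c = face * coupon_rate / m = 7.000000
Periods per year m = 1; per-period yield y/m = 0.041000
Number of cashflows N = 10
Cashflows (t years, CF_t, discount factor 1/(1+y/m)^(m*t), PV):
  t = 1.0000: CF_t = 7.000000, DF = 0.960615, PV = 6.724304
  t = 2.0000: CF_t = 7.000000, DF = 0.922781, PV = 6.459465
  t = 3.0000: CF_t = 7.000000, DF = 0.886437, PV = 6.205058
  t = 4.0000: CF_t = 7.000000, DF = 0.851524, PV = 5.960671
  t = 5.0000: CF_t = 7.000000, DF = 0.817987, PV = 5.725908
  t = 6.0000: CF_t = 7.000000, DF = 0.785770, PV = 5.500392
  t = 7.0000: CF_t = 7.000000, DF = 0.754823, PV = 5.283758
  t = 8.0000: CF_t = 7.000000, DF = 0.725094, PV = 5.075656
  t = 9.0000: CF_t = 7.000000, DF = 0.696536, PV = 4.875751
  t = 10.0000: CF_t = 107.000000, DF = 0.669103, PV = 71.593976
Price P = sum_t PV_t = 123.404939


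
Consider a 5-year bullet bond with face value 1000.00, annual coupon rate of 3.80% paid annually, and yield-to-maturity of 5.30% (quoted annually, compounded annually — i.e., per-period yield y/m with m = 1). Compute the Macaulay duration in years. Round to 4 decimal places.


Answer: Macaulay duration = 4.6332 years

Derivation:
Coupon per period c = face * coupon_rate / m = 38.000000
Periods per year m = 1; per-period yield y/m = 0.053000
Number of cashflows N = 5
Cashflows (t years, CF_t, discount factor 1/(1+y/m)^(m*t), PV):
  t = 1.0000: CF_t = 38.000000, DF = 0.949668, PV = 36.087369
  t = 2.0000: CF_t = 38.000000, DF = 0.901869, PV = 34.271006
  t = 3.0000: CF_t = 38.000000, DF = 0.856475, PV = 32.546065
  t = 4.0000: CF_t = 38.000000, DF = 0.813367, PV = 30.907944
  t = 5.0000: CF_t = 1038.000000, DF = 0.772428, PV = 801.780515
Price P = sum_t PV_t = 935.592899
Macaulay numerator sum_t t * PV_t:
  t * PV_t at t = 1.0000: 36.087369
  t * PV_t at t = 2.0000: 68.542012
  t * PV_t at t = 3.0000: 97.638194
  t * PV_t at t = 4.0000: 123.631775
  t * PV_t at t = 5.0000: 4008.902573
Macaulay duration D = (sum_t t * PV_t) / P = 4334.801924 / 935.592899 = 4.633214


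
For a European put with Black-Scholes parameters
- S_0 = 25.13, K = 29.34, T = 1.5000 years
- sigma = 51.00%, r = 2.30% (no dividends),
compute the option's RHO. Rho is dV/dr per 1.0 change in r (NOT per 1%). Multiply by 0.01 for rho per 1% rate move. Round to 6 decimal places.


d1 = 0.1195696466; d2 = -0.5050502378
phi(d1) = 0.3961006302; exp(-qT) = 1.0000000000; exp(-rT) = 0.9660883397
N(-d2) = 0.6932382244
Rho = -K*T*exp(-rT)*N(-d2) = -29.3400 * 1.5000 * 0.9660883397 * 0.6932382244 = -29.474789

Answer: Rho = -29.474789


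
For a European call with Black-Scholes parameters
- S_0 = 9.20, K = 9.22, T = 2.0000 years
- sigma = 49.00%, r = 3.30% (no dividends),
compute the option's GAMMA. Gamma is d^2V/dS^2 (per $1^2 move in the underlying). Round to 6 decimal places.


Answer: Gamma = 0.056838

Derivation:
d1 = 0.4385915623; d2 = -0.2543730833
phi(d1) = 0.3623590121; exp(-qT) = 1.0000000000; exp(-rT) = 0.9361308643
Gamma = exp(-qT) * phi(d1) / (S * sigma * sqrt(T)) = 1.0000000000 * 0.3623590121 / (9.2000 * 0.4900 * 1.4142135624) = 0.056838


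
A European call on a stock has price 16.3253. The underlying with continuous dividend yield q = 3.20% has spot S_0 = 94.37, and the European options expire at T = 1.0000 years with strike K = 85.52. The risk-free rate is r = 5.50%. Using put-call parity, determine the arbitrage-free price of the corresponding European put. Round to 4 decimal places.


Answer: Put price = 5.8707

Derivation:
Put-call parity: C - P = S_0 * exp(-qT) - K * exp(-rT).
S_0 * exp(-qT) = 94.3700 * 0.96850658 = 91.39796615
K * exp(-rT) = 85.5200 * 0.94648515 = 80.94340985
P = C - S*exp(-qT) + K*exp(-rT)
P = 16.3253 - 91.39796615 + 80.94340985 = 5.8707


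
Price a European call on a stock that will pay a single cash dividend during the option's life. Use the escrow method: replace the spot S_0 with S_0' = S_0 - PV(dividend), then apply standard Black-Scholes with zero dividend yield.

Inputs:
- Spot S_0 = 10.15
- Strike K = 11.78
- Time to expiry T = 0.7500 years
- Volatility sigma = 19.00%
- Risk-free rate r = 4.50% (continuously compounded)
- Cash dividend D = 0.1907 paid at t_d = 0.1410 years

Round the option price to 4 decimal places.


Answer: Price = 0.2049

Derivation:
PV(D) = D * exp(-r * t_d) = 0.1907 * 0.99367509 = 0.18949384
S_0' = S_0 - PV(D) = 10.1500 - 0.18949384 = 9.96050616
d1 = (ln(S_0'/K) + (r + sigma^2/2)*T) / (sigma*sqrt(T)) = -0.73224902
d2 = d1 - sigma*sqrt(T) = -0.89679385
exp(-rT) = 0.96681318
N(d1) = 0.23200829; N(d2) = 0.18491447
C = S_0' * N(d1) - K * exp(-rT) * N(d2) = 9.96050616 * 0.23200829 - 11.7800 * 0.96681318 * 0.18491447 = 0.2049


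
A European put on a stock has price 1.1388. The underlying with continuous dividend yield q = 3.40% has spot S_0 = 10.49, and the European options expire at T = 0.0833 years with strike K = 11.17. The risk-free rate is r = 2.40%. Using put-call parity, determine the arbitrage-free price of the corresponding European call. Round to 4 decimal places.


Put-call parity: C - P = S_0 * exp(-qT) - K * exp(-rT).
S_0 * exp(-qT) = 10.4900 * 0.99717181 = 10.46033225
K * exp(-rT) = 11.1700 * 0.99800280 = 11.14769124
C = P + S*exp(-qT) - K*exp(-rT)
C = 1.1388 + 10.46033225 - 11.14769124 = 0.4514

Answer: Call price = 0.4514


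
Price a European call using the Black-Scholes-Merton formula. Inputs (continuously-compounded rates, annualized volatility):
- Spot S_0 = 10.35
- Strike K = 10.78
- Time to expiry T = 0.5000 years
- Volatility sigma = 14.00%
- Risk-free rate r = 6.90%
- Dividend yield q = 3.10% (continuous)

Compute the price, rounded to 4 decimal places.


Answer: Price = 0.3046

Derivation:
d1 = (ln(S/K) + (r - q + 0.5*sigma^2) * T) / (sigma * sqrt(T)) = -0.16976670
d2 = d1 - sigma * sqrt(T) = -0.26876165
exp(-rT) = 0.96608834; exp(-qT) = 0.98461951
C = S_0 * exp(-qT) * N(d1) - K * exp(-rT) * N(d2)
N(d1) = 0.43259681; N(d2) = 0.39405655
C = 10.3500 * 0.98461951 * 0.43259681 - 10.7800 * 0.96608834 * 0.39405655 = 0.3046


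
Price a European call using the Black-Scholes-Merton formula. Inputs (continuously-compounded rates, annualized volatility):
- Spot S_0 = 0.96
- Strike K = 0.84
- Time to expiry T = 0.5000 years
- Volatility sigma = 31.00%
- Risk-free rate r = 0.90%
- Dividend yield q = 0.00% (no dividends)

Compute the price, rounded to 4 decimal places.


Answer: Price = 0.1552

Derivation:
d1 = (ln(S/K) + (r - q + 0.5*sigma^2) * T) / (sigma * sqrt(T)) = 0.73929790
d2 = d1 - sigma * sqrt(T) = 0.52009480
exp(-rT) = 0.99551011; exp(-qT) = 1.00000000
C = S_0 * exp(-qT) * N(d1) - K * exp(-rT) * N(d2)
N(d1) = 0.77013694; N(d2) = 0.69850125
C = 0.9600 * 1.00000000 * 0.77013694 - 0.8400 * 0.99551011 * 0.69850125 = 0.1552


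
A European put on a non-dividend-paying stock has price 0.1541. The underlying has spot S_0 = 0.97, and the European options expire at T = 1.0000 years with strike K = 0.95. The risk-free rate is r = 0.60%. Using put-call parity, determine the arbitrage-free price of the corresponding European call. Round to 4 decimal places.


Answer: Call price = 0.1798

Derivation:
Put-call parity: C - P = S_0 * exp(-qT) - K * exp(-rT).
S_0 * exp(-qT) = 0.9700 * 1.00000000 = 0.97000000
K * exp(-rT) = 0.9500 * 0.99401796 = 0.94431707
C = P + S*exp(-qT) - K*exp(-rT)
C = 0.1541 + 0.97000000 - 0.94431707 = 0.1798


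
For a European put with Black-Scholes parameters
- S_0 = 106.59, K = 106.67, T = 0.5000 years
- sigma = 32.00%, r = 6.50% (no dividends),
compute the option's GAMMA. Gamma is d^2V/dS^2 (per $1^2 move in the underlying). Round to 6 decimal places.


d1 = 0.2534524470; d2 = 0.0271782770
phi(d1) = 0.3863322206; exp(-qT) = 1.0000000000; exp(-rT) = 0.9680224498
Gamma = exp(-qT) * phi(d1) / (S * sigma * sqrt(T)) = 1.0000000000 * 0.3863322206 / (106.5900 * 0.3200 * 0.7071067812) = 0.016018

Answer: Gamma = 0.016018


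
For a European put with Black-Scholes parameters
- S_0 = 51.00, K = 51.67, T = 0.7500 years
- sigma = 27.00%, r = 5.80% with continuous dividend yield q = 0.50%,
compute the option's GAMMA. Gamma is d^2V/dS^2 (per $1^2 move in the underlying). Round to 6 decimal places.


d1 = 0.2310931715; d2 = -0.0027336876
phi(d1) = 0.3884306780; exp(-qT) = 0.9962570225; exp(-rT) = 0.9574325541
Gamma = exp(-qT) * phi(d1) / (S * sigma * sqrt(T)) = 0.9962570225 * 0.3884306780 / (51.0000 * 0.2700 * 0.8660254038) = 0.032450

Answer: Gamma = 0.032450


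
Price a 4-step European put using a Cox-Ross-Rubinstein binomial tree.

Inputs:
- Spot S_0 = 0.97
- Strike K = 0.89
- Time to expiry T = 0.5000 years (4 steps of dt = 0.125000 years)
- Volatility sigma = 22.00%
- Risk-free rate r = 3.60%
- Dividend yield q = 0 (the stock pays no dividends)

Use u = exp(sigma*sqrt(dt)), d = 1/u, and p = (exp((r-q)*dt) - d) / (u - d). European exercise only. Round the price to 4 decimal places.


Answer: Price = V(0,0) = 0.0243

Derivation:
dt = T/N = 0.125000
u = exp(sigma*sqrt(dt)) = 1.080887; d = 1/u = 0.925166
p = (exp((r-q)*dt) - d) / (u - d) = 0.509527
Discount per step: exp(-r*dt) = 0.995510
Stock lattice S(k, i) with i counting down-moves:
  k=0: S(0,0) = 0.9700
  k=1: S(1,0) = 1.0485; S(1,1) = 0.8974
  k=2: S(2,0) = 1.1333; S(2,1) = 0.9700; S(2,2) = 0.8303
  k=3: S(3,0) = 1.2249; S(3,1) = 1.0485; S(3,2) = 0.8974; S(3,3) = 0.7681
  k=4: S(4,0) = 1.3240; S(4,1) = 1.1333; S(4,2) = 0.9700; S(4,3) = 0.8303; S(4,4) = 0.7106
Terminal payoffs V(N, i) = max(K - S_T, 0):
  V(4,0) = 0.000000; V(4,1) = 0.000000; V(4,2) = 0.000000; V(4,3) = 0.059745; V(4,4) = 0.179358
Backward induction: V(k, i) = exp(-r*dt) * [p * V(k+1, i) + (1-p) * V(k+1, i+1)].
  V(3,0) = exp(-r*dt) * [p*0.000000 + (1-p)*0.000000] = 0.000000
  V(3,1) = exp(-r*dt) * [p*0.000000 + (1-p)*0.000000] = 0.000000
  V(3,2) = exp(-r*dt) * [p*0.000000 + (1-p)*0.059745] = 0.029172
  V(3,3) = exp(-r*dt) * [p*0.059745 + (1-p)*0.179358] = 0.117880
  V(2,0) = exp(-r*dt) * [p*0.000000 + (1-p)*0.000000] = 0.000000
  V(2,1) = exp(-r*dt) * [p*0.000000 + (1-p)*0.029172] = 0.014244
  V(2,2) = exp(-r*dt) * [p*0.029172 + (1-p)*0.117880] = 0.072355
  V(1,0) = exp(-r*dt) * [p*0.000000 + (1-p)*0.014244] = 0.006955
  V(1,1) = exp(-r*dt) * [p*0.014244 + (1-p)*0.072355] = 0.042554
  V(0,0) = exp(-r*dt) * [p*0.006955 + (1-p)*0.042554] = 0.024305


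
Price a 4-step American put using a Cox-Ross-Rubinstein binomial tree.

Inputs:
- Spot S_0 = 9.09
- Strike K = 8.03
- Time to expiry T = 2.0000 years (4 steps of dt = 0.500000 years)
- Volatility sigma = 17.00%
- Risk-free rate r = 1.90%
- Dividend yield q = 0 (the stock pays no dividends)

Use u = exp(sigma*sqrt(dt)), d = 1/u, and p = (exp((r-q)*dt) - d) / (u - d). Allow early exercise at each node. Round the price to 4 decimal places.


Answer: Price = V(0,0) = 0.3472

Derivation:
dt = T/N = 0.500000
u = exp(sigma*sqrt(dt)) = 1.127732; d = 1/u = 0.886736
p = (exp((r-q)*dt) - d) / (u - d) = 0.509592
Discount per step: exp(-r*dt) = 0.990545
Stock lattice S(k, i) with i counting down-moves:
  k=0: S(0,0) = 9.0900
  k=1: S(1,0) = 10.2511; S(1,1) = 8.0604
  k=2: S(2,0) = 11.5605; S(2,1) = 9.0900; S(2,2) = 7.1475
  k=3: S(3,0) = 13.0371; S(3,1) = 10.2511; S(3,2) = 8.0604; S(3,3) = 6.3379
  k=4: S(4,0) = 14.7024; S(4,1) = 11.5605; S(4,2) = 9.0900; S(4,3) = 7.1475; S(4,4) = 5.6201
Terminal payoffs V(N, i) = max(K - S_T, 0):
  V(4,0) = 0.000000; V(4,1) = 0.000000; V(4,2) = 0.000000; V(4,3) = 0.882529; V(4,4) = 2.409940
Backward induction: V(k, i) = exp(-r*dt) * [p * V(k+1, i) + (1-p) * V(k+1, i+1)]; then take max(V_cont, immediate exercise) for American.
  V(3,0) = exp(-r*dt) * [p*0.000000 + (1-p)*0.000000] = 0.000000; exercise = 0.000000; V(3,0) = max -> 0.000000
  V(3,1) = exp(-r*dt) * [p*0.000000 + (1-p)*0.000000] = 0.000000; exercise = 0.000000; V(3,1) = max -> 0.000000
  V(3,2) = exp(-r*dt) * [p*0.000000 + (1-p)*0.882529] = 0.428707; exercise = 0.000000; V(3,2) = max -> 0.428707
  V(3,3) = exp(-r*dt) * [p*0.882529 + (1-p)*2.409940] = 1.616157; exercise = 1.692081; V(3,3) = max -> 1.692081
  V(2,0) = exp(-r*dt) * [p*0.000000 + (1-p)*0.000000] = 0.000000; exercise = 0.000000; V(2,0) = max -> 0.000000
  V(2,1) = exp(-r*dt) * [p*0.000000 + (1-p)*0.428707] = 0.208254; exercise = 0.000000; V(2,1) = max -> 0.208254
  V(2,2) = exp(-r*dt) * [p*0.428707 + (1-p)*1.692081] = 1.038365; exercise = 0.882529; V(2,2) = max -> 1.038365
  V(1,0) = exp(-r*dt) * [p*0.000000 + (1-p)*0.208254] = 0.101164; exercise = 0.000000; V(1,0) = max -> 0.101164
  V(1,1) = exp(-r*dt) * [p*0.208254 + (1-p)*1.038365] = 0.609529; exercise = 0.000000; V(1,1) = max -> 0.609529
  V(0,0) = exp(-r*dt) * [p*0.101164 + (1-p)*0.609529] = 0.347157; exercise = 0.000000; V(0,0) = max -> 0.347157


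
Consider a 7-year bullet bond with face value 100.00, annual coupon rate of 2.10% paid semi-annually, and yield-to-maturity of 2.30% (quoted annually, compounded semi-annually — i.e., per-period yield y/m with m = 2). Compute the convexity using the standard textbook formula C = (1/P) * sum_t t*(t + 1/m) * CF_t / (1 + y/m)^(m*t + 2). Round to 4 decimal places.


Answer: Convexity = 46.8679

Derivation:
Coupon per period c = face * coupon_rate / m = 1.050000
Periods per year m = 2; per-period yield y/m = 0.011500
Number of cashflows N = 14
Cashflows (t years, CF_t, discount factor 1/(1+y/m)^(m*t), PV):
  t = 0.5000: CF_t = 1.050000, DF = 0.988631, PV = 1.038062
  t = 1.0000: CF_t = 1.050000, DF = 0.977391, PV = 1.026260
  t = 1.5000: CF_t = 1.050000, DF = 0.966279, PV = 1.014592
  t = 2.0000: CF_t = 1.050000, DF = 0.955293, PV = 1.003057
  t = 2.5000: CF_t = 1.050000, DF = 0.944432, PV = 0.991653
  t = 3.0000: CF_t = 1.050000, DF = 0.933694, PV = 0.980379
  t = 3.5000: CF_t = 1.050000, DF = 0.923079, PV = 0.969233
  t = 4.0000: CF_t = 1.050000, DF = 0.912584, PV = 0.958213
  t = 4.5000: CF_t = 1.050000, DF = 0.902209, PV = 0.947319
  t = 5.0000: CF_t = 1.050000, DF = 0.891951, PV = 0.936549
  t = 5.5000: CF_t = 1.050000, DF = 0.881810, PV = 0.925901
  t = 6.0000: CF_t = 1.050000, DF = 0.871785, PV = 0.915374
  t = 6.5000: CF_t = 1.050000, DF = 0.861873, PV = 0.904967
  t = 7.0000: CF_t = 101.050000, DF = 0.852075, PV = 86.102131
Price P = sum_t PV_t = 98.713692
Convexity numerator sum_t t*(t + 1/m) * CF_t / (1+y/m)^(m*t + 2):
  t = 0.5000: term = 0.507296
  t = 1.0000: term = 1.504586
  t = 1.5000: term = 2.974960
  t = 2.0000: term = 4.901895
  t = 2.5000: term = 7.269246
  t = 3.0000: term = 10.061240
  t = 3.5000: term = 13.262468
  t = 4.0000: term = 16.857879
  t = 4.5000: term = 20.832772
  t = 5.0000: term = 25.172790
  t = 5.5000: term = 29.863913
  t = 6.0000: term = 34.892452
  t = 6.5000: term = 40.245042
  t = 7.0000: term = 4418.159879
Convexity = (1/P) * sum = 4626.506417 / 98.713692 = 46.867930


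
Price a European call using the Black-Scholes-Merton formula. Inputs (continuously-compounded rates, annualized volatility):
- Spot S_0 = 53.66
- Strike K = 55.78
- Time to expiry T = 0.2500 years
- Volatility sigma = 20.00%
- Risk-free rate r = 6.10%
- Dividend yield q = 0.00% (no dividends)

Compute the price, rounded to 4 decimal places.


Answer: Price = 1.5868

Derivation:
d1 = (ln(S/K) + (r - q + 0.5*sigma^2) * T) / (sigma * sqrt(T)) = -0.18497537
d2 = d1 - sigma * sqrt(T) = -0.28497537
exp(-rT) = 0.98486569; exp(-qT) = 1.00000000
C = S_0 * exp(-qT) * N(d1) - K * exp(-rT) * N(d2)
N(d1) = 0.42662418; N(d2) = 0.38783151
C = 53.6600 * 1.00000000 * 0.42662418 - 55.7800 * 0.98486569 * 0.38783151 = 1.5868


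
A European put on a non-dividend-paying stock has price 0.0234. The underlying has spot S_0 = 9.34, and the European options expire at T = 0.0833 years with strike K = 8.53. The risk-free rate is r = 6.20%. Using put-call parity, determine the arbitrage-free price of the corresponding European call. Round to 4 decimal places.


Answer: Call price = 0.8773

Derivation:
Put-call parity: C - P = S_0 * exp(-qT) - K * exp(-rT).
S_0 * exp(-qT) = 9.3400 * 1.00000000 = 9.34000000
K * exp(-rT) = 8.5300 * 0.99484871 = 8.48605953
C = P + S*exp(-qT) - K*exp(-rT)
C = 0.0234 + 9.34000000 - 8.48605953 = 0.8773


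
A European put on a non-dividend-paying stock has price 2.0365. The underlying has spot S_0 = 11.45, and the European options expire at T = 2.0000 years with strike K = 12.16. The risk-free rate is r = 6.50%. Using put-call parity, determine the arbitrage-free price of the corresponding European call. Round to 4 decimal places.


Put-call parity: C - P = S_0 * exp(-qT) - K * exp(-rT).
S_0 * exp(-qT) = 11.4500 * 1.00000000 = 11.45000000
K * exp(-rT) = 12.1600 * 0.87809543 = 10.67764044
C = P + S*exp(-qT) - K*exp(-rT)
C = 2.0365 + 11.45000000 - 10.67764044 = 2.8089

Answer: Call price = 2.8089


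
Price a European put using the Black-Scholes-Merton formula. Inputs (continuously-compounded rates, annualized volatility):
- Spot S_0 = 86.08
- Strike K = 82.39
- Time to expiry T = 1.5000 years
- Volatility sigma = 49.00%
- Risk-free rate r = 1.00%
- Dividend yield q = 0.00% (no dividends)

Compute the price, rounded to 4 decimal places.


Answer: Price = 17.3574

Derivation:
d1 = (ln(S/K) + (r - q + 0.5*sigma^2) * T) / (sigma * sqrt(T)) = 0.39806379
d2 = d1 - sigma * sqrt(T) = -0.20206120
exp(-rT) = 0.98511194; exp(-qT) = 1.00000000
P = K * exp(-rT) * N(-d2) - S_0 * exp(-qT) * N(-d1)
N(-d1) = 0.34529158; N(-d2) = 0.58006556
P = 82.3900 * 0.98511194 * 0.58006556 - 86.0800 * 1.00000000 * 0.34529158 = 17.3574


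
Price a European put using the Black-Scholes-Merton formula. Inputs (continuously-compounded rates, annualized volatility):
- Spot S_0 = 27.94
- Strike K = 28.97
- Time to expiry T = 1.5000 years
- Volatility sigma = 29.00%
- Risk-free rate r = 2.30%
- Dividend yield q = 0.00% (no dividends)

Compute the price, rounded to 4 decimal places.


d1 = (ln(S/K) + (r - q + 0.5*sigma^2) * T) / (sigma * sqrt(T)) = 0.17279754
d2 = d1 - sigma * sqrt(T) = -0.18237847
exp(-rT) = 0.96608834; exp(-qT) = 1.00000000
P = K * exp(-rT) * N(-d2) - S_0 * exp(-qT) * N(-d1)
N(-d1) = 0.43140528; N(-d2) = 0.57235714
P = 28.9700 * 0.96608834 * 0.57235714 - 27.9400 * 1.00000000 * 0.43140528 = 3.9654

Answer: Price = 3.9654


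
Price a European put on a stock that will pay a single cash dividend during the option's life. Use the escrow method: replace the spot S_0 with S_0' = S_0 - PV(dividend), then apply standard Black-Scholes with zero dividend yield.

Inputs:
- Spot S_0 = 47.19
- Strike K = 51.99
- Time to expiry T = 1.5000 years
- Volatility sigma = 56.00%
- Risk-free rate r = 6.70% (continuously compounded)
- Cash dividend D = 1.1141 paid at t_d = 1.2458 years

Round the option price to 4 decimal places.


PV(D) = D * exp(-r * t_d) = 1.1141 * 0.91991997 = 1.02488284
S_0' = S_0 - PV(D) = 47.1900 - 1.02488284 = 46.16511716
d1 = (ln(S_0'/K) + (r + sigma^2/2)*T) / (sigma*sqrt(T)) = 0.31620737
d2 = d1 - sigma*sqrt(T) = -0.36964976
exp(-rT) = 0.90438511
N(-d1) = 0.37592256; N(-d2) = 0.64417826
P = K * exp(-rT) * N(-d2) - S_0' * N(-d1) = 51.9900 * 0.90438511 * 0.64417826 - 46.16511716 * 0.37592256 = 12.9341

Answer: Price = 12.9341


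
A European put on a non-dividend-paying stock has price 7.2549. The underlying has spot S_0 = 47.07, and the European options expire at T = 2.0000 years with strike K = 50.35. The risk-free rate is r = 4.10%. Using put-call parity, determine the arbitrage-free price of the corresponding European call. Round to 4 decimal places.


Put-call parity: C - P = S_0 * exp(-qT) - K * exp(-rT).
S_0 * exp(-qT) = 47.0700 * 1.00000000 = 47.07000000
K * exp(-rT) = 50.3500 * 0.92127196 = 46.38604312
C = P + S*exp(-qT) - K*exp(-rT)
C = 7.2549 + 47.07000000 - 46.38604312 = 7.9389

Answer: Call price = 7.9389


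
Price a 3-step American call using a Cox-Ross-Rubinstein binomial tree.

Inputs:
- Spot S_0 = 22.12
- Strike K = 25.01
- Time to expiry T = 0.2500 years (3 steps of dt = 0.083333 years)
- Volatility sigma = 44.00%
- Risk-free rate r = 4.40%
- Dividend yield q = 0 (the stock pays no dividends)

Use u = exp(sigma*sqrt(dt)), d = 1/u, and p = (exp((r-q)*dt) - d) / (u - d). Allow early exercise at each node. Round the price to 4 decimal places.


dt = T/N = 0.083333
u = exp(sigma*sqrt(dt)) = 1.135436; d = 1/u = 0.880719
p = (exp((r-q)*dt) - d) / (u - d) = 0.482710
Discount per step: exp(-r*dt) = 0.996340
Stock lattice S(k, i) with i counting down-moves:
  k=0: S(0,0) = 22.1200
  k=1: S(1,0) = 25.1159; S(1,1) = 19.4815
  k=2: S(2,0) = 28.5175; S(2,1) = 22.1200; S(2,2) = 17.1577
  k=3: S(3,0) = 32.3798; S(3,1) = 25.1159; S(3,2) = 19.4815; S(3,3) = 15.1111
Terminal payoffs V(N, i) = max(S_T - K, 0):
  V(3,0) = 7.369754; V(3,1) = 0.105853; V(3,2) = 0.000000; V(3,3) = 0.000000
Backward induction: V(k, i) = exp(-r*dt) * [p * V(k+1, i) + (1-p) * V(k+1, i+1)]; then take max(V_cont, immediate exercise) for American.
  V(2,0) = exp(-r*dt) * [p*7.369754 + (1-p)*0.105853] = 3.598989; exercise = 3.507453; V(2,0) = max -> 3.598989
  V(2,1) = exp(-r*dt) * [p*0.105853 + (1-p)*0.000000] = 0.050909; exercise = 0.000000; V(2,1) = max -> 0.050909
  V(2,2) = exp(-r*dt) * [p*0.000000 + (1-p)*0.000000] = 0.000000; exercise = 0.000000; V(2,2) = max -> 0.000000
  V(1,0) = exp(-r*dt) * [p*3.598989 + (1-p)*0.050909] = 1.757147; exercise = 0.105853; V(1,0) = max -> 1.757147
  V(1,1) = exp(-r*dt) * [p*0.050909 + (1-p)*0.000000] = 0.024484; exercise = 0.000000; V(1,1) = max -> 0.024484
  V(0,0) = exp(-r*dt) * [p*1.757147 + (1-p)*0.024484] = 0.857707; exercise = 0.000000; V(0,0) = max -> 0.857707

Answer: Price = V(0,0) = 0.8577


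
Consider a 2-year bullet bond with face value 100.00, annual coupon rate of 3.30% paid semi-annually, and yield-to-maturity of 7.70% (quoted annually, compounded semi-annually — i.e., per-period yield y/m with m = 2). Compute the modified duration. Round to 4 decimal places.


Coupon per period c = face * coupon_rate / m = 1.650000
Periods per year m = 2; per-period yield y/m = 0.038500
Number of cashflows N = 4
Cashflows (t years, CF_t, discount factor 1/(1+y/m)^(m*t), PV):
  t = 0.5000: CF_t = 1.650000, DF = 0.962927, PV = 1.588830
  t = 1.0000: CF_t = 1.650000, DF = 0.927229, PV = 1.529928
  t = 1.5000: CF_t = 1.650000, DF = 0.892854, PV = 1.473209
  t = 2.0000: CF_t = 101.650000, DF = 0.859754, PV = 87.393952
Price P = sum_t PV_t = 91.985919
First compute Macaulay numerator sum_t t * PV_t:
  t * PV_t at t = 0.5000: 0.794415
  t * PV_t at t = 1.0000: 1.529928
  t * PV_t at t = 1.5000: 2.209814
  t * PV_t at t = 2.0000: 174.787904
Macaulay duration D = 179.322061 / 91.985919 = 1.949451
Modified duration = D / (1 + y/m) = 1.949451 / (1 + 0.038500) = 1.877180

Answer: Modified duration = 1.8772


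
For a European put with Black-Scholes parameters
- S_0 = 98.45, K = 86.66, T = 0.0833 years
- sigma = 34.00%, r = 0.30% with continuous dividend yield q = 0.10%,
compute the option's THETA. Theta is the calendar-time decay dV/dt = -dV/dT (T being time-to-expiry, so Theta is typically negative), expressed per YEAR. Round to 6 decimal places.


d1 = 1.3506353315; d2 = 1.2525054176
phi(d1) = 0.1602457936; exp(-qT) = 0.9999167035; exp(-rT) = 0.9997501312
Theta = -S*exp(-qT)*phi(d1)*sigma/(2*sqrt(T)) + r*K*exp(-rT)*N(-d2) - q*S*exp(-qT)*N(-d1)
N(-d1) = 0.0884061386; N(-d2) = 0.1051928777; sqrt(T) = 0.2886173938
Term 1 = -98.4500 * 0.9999167035 * 0.1602457936 * 0.3400 / (2 * 0.2886173938) = -9.2916448725
Term 2 = 0.0030 * 86.6600 * 0.9997501312 * 0.1051928777 = 0.0273412109
Term 3 = -0.0010 * 98.4500 * 0.9999167035 * 0.0884061386 = -0.0087028594
Theta = -9.2916448725 + (0.0273412109) + (-0.0087028594) = -9.273007

Answer: Theta = -9.273007


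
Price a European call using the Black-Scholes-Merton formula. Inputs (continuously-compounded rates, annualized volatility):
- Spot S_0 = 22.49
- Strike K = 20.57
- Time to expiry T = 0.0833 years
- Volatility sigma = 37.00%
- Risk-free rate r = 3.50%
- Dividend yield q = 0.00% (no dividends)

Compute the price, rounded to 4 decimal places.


Answer: Price = 2.2261

Derivation:
d1 = (ln(S/K) + (r - q + 0.5*sigma^2) * T) / (sigma * sqrt(T)) = 0.91633936
d2 = d1 - sigma * sqrt(T) = 0.80955093
exp(-rT) = 0.99708875; exp(-qT) = 1.00000000
C = S_0 * exp(-qT) * N(d1) - K * exp(-rT) * N(d2)
N(d1) = 0.82025554; N(d2) = 0.79090084
C = 22.4900 * 1.00000000 * 0.82025554 - 20.5700 * 0.99708875 * 0.79090084 = 2.2261


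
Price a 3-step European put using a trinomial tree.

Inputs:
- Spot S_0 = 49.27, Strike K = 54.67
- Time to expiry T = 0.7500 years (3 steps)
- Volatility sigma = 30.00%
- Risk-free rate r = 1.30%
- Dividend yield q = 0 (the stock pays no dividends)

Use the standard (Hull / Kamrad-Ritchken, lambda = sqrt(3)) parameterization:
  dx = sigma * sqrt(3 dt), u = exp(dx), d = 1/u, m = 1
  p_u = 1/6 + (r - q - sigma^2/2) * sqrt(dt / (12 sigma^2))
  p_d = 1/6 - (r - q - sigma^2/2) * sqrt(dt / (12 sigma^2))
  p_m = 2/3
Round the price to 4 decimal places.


Answer: Price = V(0,0) = 8.2871

Derivation:
dt = T/N = 0.250000; dx = sigma*sqrt(3*dt) = 0.259808
u = exp(dx) = 1.296681; d = 1/u = 0.771200
p_u = 0.151271, p_m = 0.666667, p_d = 0.182063
Discount per step: exp(-r*dt) = 0.996755
Stock lattice S(k, j) with j the centered position index:
  k=0: S(0,+0) = 49.2700
  k=1: S(1,-1) = 37.9970; S(1,+0) = 49.2700; S(1,+1) = 63.8875
  k=2: S(2,-2) = 29.3033; S(2,-1) = 37.9970; S(2,+0) = 49.2700; S(2,+1) = 63.8875; S(2,+2) = 82.8416
  k=3: S(3,-3) = 22.5987; S(3,-2) = 29.3033; S(3,-1) = 37.9970; S(3,+0) = 49.2700; S(3,+1) = 63.8875; S(3,+2) = 82.8416; S(3,+3) = 107.4191
Terminal payoffs V(N, j) = max(K - S_T, 0):
  V(3,-3) = 32.071297; V(3,-2) = 25.366700; V(3,-1) = 16.672979; V(3,+0) = 5.400000; V(3,+1) = 0.000000; V(3,+2) = 0.000000; V(3,+3) = 0.000000
Backward induction: V(k, j) = exp(-r*dt) * [p_u * V(k+1, j+1) + p_m * V(k+1, j) + p_d * V(k+1, j-1)]
  V(2,-2) = exp(-r*dt) * [p_u*16.672979 + p_m*25.366700 + p_d*32.071297] = 25.190251
  V(2,-1) = exp(-r*dt) * [p_u*5.400000 + p_m*16.672979 + p_d*25.366700] = 16.496808
  V(2,+0) = exp(-r*dt) * [p_u*0.000000 + p_m*5.400000 + p_d*16.672979] = 6.613997
  V(2,+1) = exp(-r*dt) * [p_u*0.000000 + p_m*0.000000 + p_d*5.400000] = 0.979948
  V(2,+2) = exp(-r*dt) * [p_u*0.000000 + p_m*0.000000 + p_d*0.000000] = 0.000000
  V(1,-1) = exp(-r*dt) * [p_u*6.613997 + p_m*16.496808 + p_d*25.190251] = 16.530768
  V(1,+0) = exp(-r*dt) * [p_u*0.979948 + p_m*6.613997 + p_d*16.496808] = 7.536488
  V(1,+1) = exp(-r*dt) * [p_u*0.000000 + p_m*0.979948 + p_d*6.613997] = 1.851434
  V(0,+0) = exp(-r*dt) * [p_u*1.851434 + p_m*7.536488 + p_d*16.530768] = 8.287052


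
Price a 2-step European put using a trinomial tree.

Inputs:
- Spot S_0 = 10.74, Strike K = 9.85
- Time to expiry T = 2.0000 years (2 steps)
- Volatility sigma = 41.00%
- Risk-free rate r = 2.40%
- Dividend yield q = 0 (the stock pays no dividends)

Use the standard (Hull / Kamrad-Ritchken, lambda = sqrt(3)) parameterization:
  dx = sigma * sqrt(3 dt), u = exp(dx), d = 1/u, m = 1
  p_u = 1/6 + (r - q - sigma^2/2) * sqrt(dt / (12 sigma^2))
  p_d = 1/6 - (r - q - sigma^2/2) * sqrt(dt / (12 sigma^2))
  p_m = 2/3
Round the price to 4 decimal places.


Answer: Price = V(0,0) = 1.5155

Derivation:
dt = T/N = 1.000000; dx = sigma*sqrt(3*dt) = 0.710141
u = exp(dx) = 2.034278; d = 1/u = 0.491575
p_u = 0.124386, p_m = 0.666667, p_d = 0.208947
Discount per step: exp(-r*dt) = 0.976286
Stock lattice S(k, j) with j the centered position index:
  k=0: S(0,+0) = 10.7400
  k=1: S(1,-1) = 5.2795; S(1,+0) = 10.7400; S(1,+1) = 21.8481
  k=2: S(2,-2) = 2.5953; S(2,-1) = 5.2795; S(2,+0) = 10.7400; S(2,+1) = 21.8481; S(2,+2) = 44.4452
Terminal payoffs V(N, j) = max(K - S_T, 0):
  V(2,-2) = 7.254723; V(2,-1) = 4.570485; V(2,+0) = 0.000000; V(2,+1) = 0.000000; V(2,+2) = 0.000000
Backward induction: V(k, j) = exp(-r*dt) * [p_u * V(k+1, j+1) + p_m * V(k+1, j) + p_d * V(k+1, j-1)]
  V(1,-1) = exp(-r*dt) * [p_u*0.000000 + p_m*4.570485 + p_d*7.254723] = 4.454638
  V(1,+0) = exp(-r*dt) * [p_u*0.000000 + p_m*0.000000 + p_d*4.570485] = 0.932342
  V(1,+1) = exp(-r*dt) * [p_u*0.000000 + p_m*0.000000 + p_d*0.000000] = 0.000000
  V(0,+0) = exp(-r*dt) * [p_u*0.000000 + p_m*0.932342 + p_d*4.454638] = 1.515532


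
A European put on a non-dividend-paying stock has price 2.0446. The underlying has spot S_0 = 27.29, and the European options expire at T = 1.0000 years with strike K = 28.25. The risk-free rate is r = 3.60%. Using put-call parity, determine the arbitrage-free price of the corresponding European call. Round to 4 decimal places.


Answer: Call price = 2.0835

Derivation:
Put-call parity: C - P = S_0 * exp(-qT) - K * exp(-rT).
S_0 * exp(-qT) = 27.2900 * 1.00000000 = 27.29000000
K * exp(-rT) = 28.2500 * 0.96464029 = 27.25108829
C = P + S*exp(-qT) - K*exp(-rT)
C = 2.0446 + 27.29000000 - 27.25108829 = 2.0835


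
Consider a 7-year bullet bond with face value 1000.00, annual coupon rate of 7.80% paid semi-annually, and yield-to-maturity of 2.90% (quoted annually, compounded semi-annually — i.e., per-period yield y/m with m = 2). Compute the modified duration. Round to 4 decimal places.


Coupon per period c = face * coupon_rate / m = 39.000000
Periods per year m = 2; per-period yield y/m = 0.014500
Number of cashflows N = 14
Cashflows (t years, CF_t, discount factor 1/(1+y/m)^(m*t), PV):
  t = 0.5000: CF_t = 39.000000, DF = 0.985707, PV = 38.442583
  t = 1.0000: CF_t = 39.000000, DF = 0.971619, PV = 37.893132
  t = 1.5000: CF_t = 39.000000, DF = 0.957732, PV = 37.351535
  t = 2.0000: CF_t = 39.000000, DF = 0.944043, PV = 36.817679
  t = 2.5000: CF_t = 39.000000, DF = 0.930550, PV = 36.291452
  t = 3.0000: CF_t = 39.000000, DF = 0.917250, PV = 35.772748
  t = 3.5000: CF_t = 39.000000, DF = 0.904140, PV = 35.261457
  t = 4.0000: CF_t = 39.000000, DF = 0.891217, PV = 34.757473
  t = 4.5000: CF_t = 39.000000, DF = 0.878479, PV = 34.260693
  t = 5.0000: CF_t = 39.000000, DF = 0.865923, PV = 33.771013
  t = 5.5000: CF_t = 39.000000, DF = 0.853547, PV = 33.288333
  t = 6.0000: CF_t = 39.000000, DF = 0.841347, PV = 32.812551
  t = 6.5000: CF_t = 39.000000, DF = 0.829322, PV = 32.343569
  t = 7.0000: CF_t = 1039.000000, DF = 0.817469, PV = 849.350268
Price P = sum_t PV_t = 1308.414485
First compute Macaulay numerator sum_t t * PV_t:
  t * PV_t at t = 0.5000: 19.221291
  t * PV_t at t = 1.0000: 37.893132
  t * PV_t at t = 1.5000: 56.027302
  t * PV_t at t = 2.0000: 73.635357
  t * PV_t at t = 2.5000: 90.728631
  t * PV_t at t = 3.0000: 107.318243
  t * PV_t at t = 3.5000: 123.415098
  t * PV_t at t = 4.0000: 139.029893
  t * PV_t at t = 4.5000: 154.173119
  t * PV_t at t = 5.0000: 168.855067
  t * PV_t at t = 5.5000: 183.085829
  t * PV_t at t = 6.0000: 196.875304
  t * PV_t at t = 6.5000: 210.233198
  t * PV_t at t = 7.0000: 5945.451879
Macaulay duration D = 7505.943343 / 1308.414485 = 5.736671
Modified duration = D / (1 + y/m) = 5.736671 / (1 + 0.014500) = 5.654678

Answer: Modified duration = 5.6547


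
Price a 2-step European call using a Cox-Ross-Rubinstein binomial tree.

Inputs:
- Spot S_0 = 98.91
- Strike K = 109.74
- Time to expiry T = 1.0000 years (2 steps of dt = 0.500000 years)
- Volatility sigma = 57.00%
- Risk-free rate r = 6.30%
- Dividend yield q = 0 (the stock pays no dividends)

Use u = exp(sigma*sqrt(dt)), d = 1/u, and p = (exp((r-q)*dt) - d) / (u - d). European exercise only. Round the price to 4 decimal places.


dt = T/N = 0.500000
u = exp(sigma*sqrt(dt)) = 1.496383; d = 1/u = 0.668278
p = (exp((r-q)*dt) - d) / (u - d) = 0.439224
Discount per step: exp(-r*dt) = 0.968991
Stock lattice S(k, i) with i counting down-moves:
  k=0: S(0,0) = 98.9100
  k=1: S(1,0) = 148.0072; S(1,1) = 66.0994
  k=2: S(2,0) = 221.4755; S(2,1) = 98.9100; S(2,2) = 44.1728
Terminal payoffs V(N, i) = max(S_T - K, 0):
  V(2,0) = 111.735523; V(2,1) = 0.000000; V(2,2) = 0.000000
Backward induction: V(k, i) = exp(-r*dt) * [p * V(k+1, i) + (1-p) * V(k+1, i+1)].
  V(1,0) = exp(-r*dt) * [p*111.735523 + (1-p)*0.000000] = 47.555059
  V(1,1) = exp(-r*dt) * [p*0.000000 + (1-p)*0.000000] = 0.000000
  V(0,0) = exp(-r*dt) * [p*47.555059 + (1-p)*0.000000] = 20.239612

Answer: Price = V(0,0) = 20.2396


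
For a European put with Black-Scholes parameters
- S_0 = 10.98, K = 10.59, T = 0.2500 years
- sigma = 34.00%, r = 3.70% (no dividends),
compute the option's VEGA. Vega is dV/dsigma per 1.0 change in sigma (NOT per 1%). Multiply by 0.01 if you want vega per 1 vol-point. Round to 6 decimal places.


d1 = 0.3521486851; d2 = 0.1821486851
phi(d1) = 0.3749573918; exp(-qT) = 1.0000000000; exp(-rT) = 0.9907926496
Vega = S * exp(-qT) * phi(d1) * sqrt(T) = 10.9800 * 1.0000000000 * 0.3749573918 * 0.5000000000 = 2.058516

Answer: Vega = 2.058516


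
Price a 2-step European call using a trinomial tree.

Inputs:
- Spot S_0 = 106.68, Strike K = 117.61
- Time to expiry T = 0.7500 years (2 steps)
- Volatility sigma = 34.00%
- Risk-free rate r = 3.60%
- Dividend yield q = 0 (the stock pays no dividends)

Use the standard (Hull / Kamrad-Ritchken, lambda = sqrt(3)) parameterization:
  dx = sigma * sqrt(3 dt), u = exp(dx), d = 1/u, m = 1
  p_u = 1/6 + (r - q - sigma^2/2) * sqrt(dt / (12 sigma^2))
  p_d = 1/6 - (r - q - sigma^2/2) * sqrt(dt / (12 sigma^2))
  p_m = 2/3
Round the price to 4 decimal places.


dt = T/N = 0.375000; dx = sigma*sqrt(3*dt) = 0.360624
u = exp(dx) = 1.434225; d = 1/u = 0.697241
p_u = 0.155332, p_m = 0.666667, p_d = 0.178001
Discount per step: exp(-r*dt) = 0.986591
Stock lattice S(k, j) with j the centered position index:
  k=0: S(0,+0) = 106.6800
  k=1: S(1,-1) = 74.3816; S(1,+0) = 106.6800; S(1,+1) = 153.0031
  k=2: S(2,-2) = 51.8619; S(2,-1) = 74.3816; S(2,+0) = 106.6800; S(2,+1) = 153.0031; S(2,+2) = 219.4408
Terminal payoffs V(N, j) = max(S_T - K, 0):
  V(2,-2) = 0.000000; V(2,-1) = 0.000000; V(2,+0) = 0.000000; V(2,+1) = 35.393096; V(2,+2) = 101.830827
Backward induction: V(k, j) = exp(-r*dt) * [p_u * V(k+1, j+1) + p_m * V(k+1, j) + p_d * V(k+1, j-1)]
  V(1,-1) = exp(-r*dt) * [p_u*0.000000 + p_m*0.000000 + p_d*0.000000] = 0.000000
  V(1,+0) = exp(-r*dt) * [p_u*35.393096 + p_m*0.000000 + p_d*0.000000] = 5.423966
  V(1,+1) = exp(-r*dt) * [p_u*101.830827 + p_m*35.393096 + p_d*0.000000] = 38.884500
  V(0,+0) = exp(-r*dt) * [p_u*38.884500 + p_m*5.423966 + p_d*0.000000] = 9.526511

Answer: Price = V(0,0) = 9.5265


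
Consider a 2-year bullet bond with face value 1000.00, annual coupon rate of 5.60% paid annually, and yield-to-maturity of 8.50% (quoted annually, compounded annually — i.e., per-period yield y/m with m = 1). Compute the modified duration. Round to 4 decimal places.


Coupon per period c = face * coupon_rate / m = 56.000000
Periods per year m = 1; per-period yield y/m = 0.085000
Number of cashflows N = 2
Cashflows (t years, CF_t, discount factor 1/(1+y/m)^(m*t), PV):
  t = 1.0000: CF_t = 56.000000, DF = 0.921659, PV = 51.612903
  t = 2.0000: CF_t = 1056.000000, DF = 0.849455, PV = 897.024783
Price P = sum_t PV_t = 948.637686
First compute Macaulay numerator sum_t t * PV_t:
  t * PV_t at t = 1.0000: 51.612903
  t * PV_t at t = 2.0000: 1794.049566
Macaulay duration D = 1845.662469 / 948.637686 = 1.945593
Modified duration = D / (1 + y/m) = 1.945593 / (1 + 0.085000) = 1.793173

Answer: Modified duration = 1.7932


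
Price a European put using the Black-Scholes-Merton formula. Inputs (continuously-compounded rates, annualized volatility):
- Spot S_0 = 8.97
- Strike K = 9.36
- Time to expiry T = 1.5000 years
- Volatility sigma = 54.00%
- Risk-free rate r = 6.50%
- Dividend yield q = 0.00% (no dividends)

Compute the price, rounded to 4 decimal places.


d1 = (ln(S/K) + (r - q + 0.5*sigma^2) * T) / (sigma * sqrt(T)) = 0.41375267
d2 = d1 - sigma * sqrt(T) = -0.24760957
exp(-rT) = 0.90710234; exp(-qT) = 1.00000000
P = K * exp(-rT) * N(-d2) - S_0 * exp(-qT) * N(-d1)
N(-d1) = 0.33952763; N(-d2) = 0.59778175
P = 9.3600 * 0.90710234 * 0.59778175 - 8.9700 * 1.00000000 * 0.33952763 = 2.0299

Answer: Price = 2.0299


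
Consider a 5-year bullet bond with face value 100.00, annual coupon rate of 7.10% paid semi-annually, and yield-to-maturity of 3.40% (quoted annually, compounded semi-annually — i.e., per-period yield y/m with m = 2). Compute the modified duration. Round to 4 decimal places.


Answer: Modified duration = 4.2843

Derivation:
Coupon per period c = face * coupon_rate / m = 3.550000
Periods per year m = 2; per-period yield y/m = 0.017000
Number of cashflows N = 10
Cashflows (t years, CF_t, discount factor 1/(1+y/m)^(m*t), PV):
  t = 0.5000: CF_t = 3.550000, DF = 0.983284, PV = 3.490659
  t = 1.0000: CF_t = 3.550000, DF = 0.966848, PV = 3.432310
  t = 1.5000: CF_t = 3.550000, DF = 0.950686, PV = 3.374936
  t = 2.0000: CF_t = 3.550000, DF = 0.934795, PV = 3.318521
  t = 2.5000: CF_t = 3.550000, DF = 0.919169, PV = 3.263049
  t = 3.0000: CF_t = 3.550000, DF = 0.903804, PV = 3.208504
  t = 3.5000: CF_t = 3.550000, DF = 0.888696, PV = 3.154872
  t = 4.0000: CF_t = 3.550000, DF = 0.873841, PV = 3.102135
  t = 4.5000: CF_t = 3.550000, DF = 0.859234, PV = 3.050280
  t = 5.0000: CF_t = 103.550000, DF = 0.844871, PV = 87.486406
Price P = sum_t PV_t = 116.881671
First compute Macaulay numerator sum_t t * PV_t:
  t * PV_t at t = 0.5000: 1.745329
  t * PV_t at t = 1.0000: 3.432310
  t * PV_t at t = 1.5000: 5.062403
  t * PV_t at t = 2.0000: 6.637042
  t * PV_t at t = 2.5000: 8.157622
  t * PV_t at t = 3.0000: 9.625513
  t * PV_t at t = 3.5000: 11.042050
  t * PV_t at t = 4.0000: 12.408541
  t * PV_t at t = 4.5000: 13.726262
  t * PV_t at t = 5.0000: 437.432028
Macaulay duration D = 509.269101 / 116.881671 = 4.357134
Modified duration = D / (1 + y/m) = 4.357134 / (1 + 0.017000) = 4.284301
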